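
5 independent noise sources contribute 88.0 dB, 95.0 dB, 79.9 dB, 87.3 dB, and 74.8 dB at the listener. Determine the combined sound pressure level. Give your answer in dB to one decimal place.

96.5 dB

Incoherent sources combine by intensity addition: L_total = 10·log₁₀(Σ 10^(L_i/10)).
Σ 10^(L/10) = 10^(88.0/10) + 10^(95.0/10) + 10^(79.9/10) + 10^(87.3/10) + 10^(74.8/10) = 4.458e+09.
L_total = 10·log₁₀(4.458e+09) = 96.49 dB.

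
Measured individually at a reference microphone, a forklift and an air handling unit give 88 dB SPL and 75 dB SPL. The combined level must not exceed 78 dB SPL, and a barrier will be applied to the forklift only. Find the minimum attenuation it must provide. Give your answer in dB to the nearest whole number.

13 dB

The untreated sources together contribute 10^(75/10) = 3.162e+07, i.e. 75.00 dB SPL.
The limit corresponds to 10^(78/10) = 6.310e+07; subtracting the fixed part leaves 3.147e+07 for the forklift, i.e. 74.98 dB SPL.
So the forklift must be reduced from 88 to 74.98 dB SPL: IL = 13.02 dB.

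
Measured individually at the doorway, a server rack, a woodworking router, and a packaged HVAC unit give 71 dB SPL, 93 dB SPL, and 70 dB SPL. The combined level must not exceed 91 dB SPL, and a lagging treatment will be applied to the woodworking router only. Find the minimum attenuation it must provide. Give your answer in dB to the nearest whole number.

The untreated sources together contribute 10^(71/10) + 10^(70/10) = 2.259e+07, i.e. 73.54 dB SPL.
To meet 91 dB SPL overall, the treated woodworking router may contribute at most 10^(91/10) − 2.259e+07 = 1.236e+09, i.e. 90.92 dB SPL.
So the woodworking router must be reduced from 93 to 90.92 dB SPL: IL = 2.08 dB.

2 dB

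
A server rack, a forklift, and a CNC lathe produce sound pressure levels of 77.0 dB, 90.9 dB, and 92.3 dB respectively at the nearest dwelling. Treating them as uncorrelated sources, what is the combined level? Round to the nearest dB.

Incoherent sources combine by intensity addition: L_total = 10·log₁₀(Σ 10^(L_i/10)).
Σ 10^(L/10) = 10^(77.0/10) + 10^(90.9/10) + 10^(92.3/10) = 2.979e+09.
L_total = 10·log₁₀(2.979e+09) = 94.74 dB.

95 dB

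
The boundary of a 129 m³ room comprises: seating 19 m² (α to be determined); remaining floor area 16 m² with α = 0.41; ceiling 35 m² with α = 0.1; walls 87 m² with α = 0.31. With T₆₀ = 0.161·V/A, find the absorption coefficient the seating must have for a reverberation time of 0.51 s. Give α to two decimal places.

Required total absorption A = 0.161·129/0.51 = 40.72 m².
Absorption from the other surfaces = 16·0.41 + 35·0.1 + 87·0.31 = 37.03 m², so the seating must supply 3.69 m² over 19 m².
α = 3.69/19 = 0.194.

0.19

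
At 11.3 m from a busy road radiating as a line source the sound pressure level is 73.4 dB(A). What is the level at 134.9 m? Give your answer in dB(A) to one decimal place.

Line-source attenuation: ΔL = 10·log₁₀(r₂/r₁) = 10·log₁₀(134.9/11.3) = 10.769 dB.
L₂ = 73.4 − 10·log₁₀(134.9/11.3) = 73.4 − 10.769 = 62.63 dB(A).

62.6 dB(A)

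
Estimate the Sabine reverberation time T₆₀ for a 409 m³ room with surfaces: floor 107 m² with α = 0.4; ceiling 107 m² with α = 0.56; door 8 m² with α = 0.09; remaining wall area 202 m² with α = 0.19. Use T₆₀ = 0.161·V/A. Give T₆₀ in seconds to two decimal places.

0.46 s

Summing Sᵢαᵢ: 107·0.4 + 107·0.56 + 8·0.09 + 202·0.19 = 141.82 m².
T₆₀ = 0.161 × 409 / 141.82 = 0.464 s.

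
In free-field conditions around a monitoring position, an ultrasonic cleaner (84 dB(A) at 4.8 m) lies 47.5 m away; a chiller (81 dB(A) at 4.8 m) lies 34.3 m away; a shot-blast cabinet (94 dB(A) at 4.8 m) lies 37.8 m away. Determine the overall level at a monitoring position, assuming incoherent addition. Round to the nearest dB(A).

77 dB(A)

Propagate each source to the receiver with L = L_ref − 20·log₁₀(r/r_ref), then add intensities.
ultrasonic cleaner: 84 − 20·log₁₀(47.5/4.8) = 84 − 19.91 = 64.09 dB(A).
chiller: 81 − 20·log₁₀(34.3/4.8) = 81 − 17.08 = 63.92 dB(A).
shot-blast cabinet: 94 − 20·log₁₀(37.8/4.8) = 94 − 17.93 = 76.07 dB(A).
Σ 10^(L/10) = 4.553e+07 → L_total = 10·log₁₀(4.553e+07) = 76.58 dB(A).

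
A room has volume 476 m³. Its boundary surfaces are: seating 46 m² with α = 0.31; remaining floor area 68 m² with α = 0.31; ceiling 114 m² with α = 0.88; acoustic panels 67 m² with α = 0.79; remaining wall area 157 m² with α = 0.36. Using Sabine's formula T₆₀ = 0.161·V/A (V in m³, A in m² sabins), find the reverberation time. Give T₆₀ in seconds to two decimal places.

0.31 s

Total absorption A = 46·0.31 + 68·0.31 + 114·0.88 + 67·0.79 + 157·0.36 = 245.11 m² sabins.
T₆₀ = 0.161 × 476 / 245.11 = 0.313 s.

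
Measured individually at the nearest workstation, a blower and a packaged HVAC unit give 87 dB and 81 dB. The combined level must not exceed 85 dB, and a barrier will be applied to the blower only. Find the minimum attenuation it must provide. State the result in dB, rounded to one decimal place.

The untreated sources together contribute 10^(81/10) = 1.259e+08, i.e. 81.00 dB.
To meet 85 dB overall, the treated blower may contribute at most 10^(85/10) − 1.259e+08 = 1.903e+08, i.e. 82.80 dB.
So the blower must be reduced from 87 to 82.80 dB: IL = 4.20 dB.

4.2 dB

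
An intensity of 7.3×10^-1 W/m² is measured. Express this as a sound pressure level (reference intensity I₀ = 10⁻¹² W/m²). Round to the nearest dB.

119 dB

I/I₀ = 7.3×10^-1/10⁻¹² = 7.3×10^11, and L = 10·log₁₀(I/I₀).
L = 10·(0.8633 + 11) = 118.63 dB.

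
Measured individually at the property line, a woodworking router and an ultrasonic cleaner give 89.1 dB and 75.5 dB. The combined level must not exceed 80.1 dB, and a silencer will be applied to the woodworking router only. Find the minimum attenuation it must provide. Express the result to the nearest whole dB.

11 dB

Everything except the woodworking router sums to 10^(75.5/10) = 3.548e+07 in linear terms, 75.50 dB.
To meet 80.1 dB overall, the treated woodworking router may contribute at most 10^(80.1/10) − 3.548e+07 = 6.685e+07, i.e. 78.25 dB.
Required insertion loss = 89.1 − 78.25 = 10.85 dB.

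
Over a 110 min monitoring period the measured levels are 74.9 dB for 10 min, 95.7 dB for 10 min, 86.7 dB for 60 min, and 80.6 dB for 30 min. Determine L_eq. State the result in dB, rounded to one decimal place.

88.0 dB

L_eq = 10·log₁₀[(1/T)·Σ tᵢ·10^(Lᵢ/10)] with T = 110 min.
Σ tᵢ·10^(Lᵢ/10) = 10·10^(74.9/10) + 10·10^(95.7/10) + 60·10^(86.7/10) + 30·10^(80.6/10) = 6.897e+10.
L_eq = 10·log₁₀(6.897e+10/110) = 87.97 dB.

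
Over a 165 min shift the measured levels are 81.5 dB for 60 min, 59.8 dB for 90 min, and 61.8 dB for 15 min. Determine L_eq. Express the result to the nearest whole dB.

The energy average is taken in the linear domain: L_eq = 10·log₁₀[(Σ tᵢ·10^(Lᵢ/10))/T], T = 165 min.
Σ tᵢ·10^(Lᵢ/10) = 60·10^(81.5/10) + 90·10^(59.8/10) + 15·10^(61.8/10) = 8.584e+09.
L_eq = 10·log₁₀(8.584e+09/165) = 77.16 dB.

77 dB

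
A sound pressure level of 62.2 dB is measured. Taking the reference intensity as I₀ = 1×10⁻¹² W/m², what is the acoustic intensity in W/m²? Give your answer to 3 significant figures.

I/I₀ = 10^(62.2/10) = 1.66e+06, so I = 1.66e+06 × 10⁻¹² W/m².

1.66e-06 W/m²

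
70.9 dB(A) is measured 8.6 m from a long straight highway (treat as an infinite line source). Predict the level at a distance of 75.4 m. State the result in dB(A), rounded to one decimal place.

61.5 dB(A)

Cylindrical spreading from a line source gives a 10·log₁₀(r₂/r₁) drop.
L₂ = 70.9 − 10·log₁₀(75.4/8.6) = 70.9 − 9.429 = 61.47 dB(A).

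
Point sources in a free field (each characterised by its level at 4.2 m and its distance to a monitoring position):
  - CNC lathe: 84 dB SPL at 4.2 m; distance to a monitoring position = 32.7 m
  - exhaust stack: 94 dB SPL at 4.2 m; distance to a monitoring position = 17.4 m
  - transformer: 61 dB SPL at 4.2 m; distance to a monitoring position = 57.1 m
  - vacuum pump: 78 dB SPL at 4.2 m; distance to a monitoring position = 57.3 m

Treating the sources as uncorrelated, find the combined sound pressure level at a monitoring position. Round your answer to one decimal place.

81.8 dB SPL

First find each source's level at the receiver (point-source: −20·log₁₀(r/r_ref)), then combine on an intensity basis.
CNC lathe: 84 − 20·log₁₀(32.7/4.2) = 84 − 17.83 = 66.17 dB SPL.
exhaust stack: 94 − 20·log₁₀(17.4/4.2) = 94 − 12.35 = 81.65 dB SPL.
transformer: 61 − 20·log₁₀(57.1/4.2) = 61 − 22.67 = 38.33 dB SPL.
vacuum pump: 78 − 20·log₁₀(57.3/4.2) = 78 − 22.70 = 55.30 dB SPL.
Σ 10^(L/10) = 1.508e+08 → L_total = 10·log₁₀(1.508e+08) = 81.79 dB SPL.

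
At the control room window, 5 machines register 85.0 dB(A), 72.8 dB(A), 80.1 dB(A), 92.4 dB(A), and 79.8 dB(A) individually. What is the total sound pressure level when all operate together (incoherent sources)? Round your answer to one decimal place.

93.6 dB(A)

Incoherent sources combine by intensity addition: L_total = 10·log₁₀(Σ 10^(L_i/10)).
Σ 10^(L/10) = 10^(85.0/10) + 10^(72.8/10) + 10^(80.1/10) + 10^(92.4/10) + 10^(79.8/10) = 2.271e+09.
L_total = 10·log₁₀(2.271e+09) = 93.56 dB(A).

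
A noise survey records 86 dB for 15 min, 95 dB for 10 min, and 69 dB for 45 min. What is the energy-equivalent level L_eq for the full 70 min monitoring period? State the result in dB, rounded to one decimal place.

The energy average is taken in the linear domain: L_eq = 10·log₁₀[(Σ tᵢ·10^(Lᵢ/10))/T], T = 70 min.
Σ tᵢ·10^(Lᵢ/10) = 15·10^(86/10) + 10·10^(95/10) + 45·10^(69/10) = 3.795e+10.
L_eq = 10·log₁₀(3.795e+10/70) = 87.34 dB.

87.3 dB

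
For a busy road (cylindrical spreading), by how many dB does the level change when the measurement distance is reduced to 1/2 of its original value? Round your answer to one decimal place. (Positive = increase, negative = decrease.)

+3.0 dB

With cylindrical spreading the level changes by −10·log₁₀(r₂/r₁).
ΔL = −10·log₁₀(0.5) = +3.01 dB.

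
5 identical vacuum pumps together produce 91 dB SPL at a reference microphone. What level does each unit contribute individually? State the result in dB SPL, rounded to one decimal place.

84.0 dB SPL

For N identical incoherent sources L_total = L₁ + 10·log₁₀ N, so L₁ = 91 − 10·log₁₀(5) = 91 − 6.990.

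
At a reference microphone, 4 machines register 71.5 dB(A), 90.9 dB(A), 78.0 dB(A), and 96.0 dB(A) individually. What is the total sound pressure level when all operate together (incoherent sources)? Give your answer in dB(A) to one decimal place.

97.2 dB(A)

Incoherent sources combine by intensity addition: L_total = 10·log₁₀(Σ 10^(L_i/10)).
Σ 10^(L/10) = 10^(71.5/10) + 10^(90.9/10) + 10^(78.0/10) + 10^(96.0/10) = 5.289e+09.
L_total = 10·log₁₀(5.289e+09) = 97.23 dB(A).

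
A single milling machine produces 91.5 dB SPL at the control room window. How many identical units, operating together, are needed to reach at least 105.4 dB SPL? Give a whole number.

25

Need L₁ + 10·log₁₀ N ≥ 105.4, i.e. log₁₀ N ≥ 1.39.
N ≥ 10^(13.9/10) = 24.547, so N = 25.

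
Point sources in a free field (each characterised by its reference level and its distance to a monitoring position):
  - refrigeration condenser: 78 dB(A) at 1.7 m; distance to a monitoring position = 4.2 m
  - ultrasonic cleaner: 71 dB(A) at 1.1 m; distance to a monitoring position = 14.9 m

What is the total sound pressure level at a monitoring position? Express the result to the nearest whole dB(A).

70 dB(A)

First find each source's level at the receiver (point-source: −20·log₁₀(r/r_ref)), then combine on an intensity basis.
refrigeration condenser: 78 − 20·log₁₀(4.2/1.7) = 78 − 7.86 = 70.14 dB(A).
ultrasonic cleaner: 71 − 20·log₁₀(14.9/1.1) = 71 − 22.64 = 48.36 dB(A).
Σ 10^(L/10) = 1.041e+07 → L_total = 10·log₁₀(1.041e+07) = 70.17 dB(A).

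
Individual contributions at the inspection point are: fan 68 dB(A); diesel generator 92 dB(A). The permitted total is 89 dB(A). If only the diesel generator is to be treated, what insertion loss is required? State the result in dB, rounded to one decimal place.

3.0 dB

Everything except the diesel generator sums to 10^(68/10) = 6.310e+06 in linear terms, 68.00 dB(A).
The limit corresponds to 10^(89/10) = 7.943e+08; subtracting the fixed part leaves 7.880e+08 for the diesel generator, i.e. 88.97 dB(A).
Required insertion loss = 92 − 88.97 = 3.03 dB.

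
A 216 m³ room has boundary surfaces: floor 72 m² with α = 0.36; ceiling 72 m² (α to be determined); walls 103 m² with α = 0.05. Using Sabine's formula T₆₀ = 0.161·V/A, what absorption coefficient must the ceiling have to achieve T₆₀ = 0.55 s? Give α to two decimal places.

From T₆₀ = 0.161·V/A, the target T₆₀ = 0.55 s needs A = 0.161·216/0.55 = 63.23 m².
Absorption from the other surfaces = 72·0.36 + 103·0.05 = 31.07 m², so the ceiling must supply 32.16 m² over 72 m².
α = 32.16/72 = 0.447.

0.45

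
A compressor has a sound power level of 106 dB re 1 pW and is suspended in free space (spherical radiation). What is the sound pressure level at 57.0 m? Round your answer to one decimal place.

59.9 dB

The power spreads over a sphere of area 4π·r², so L_p = L_w − 10·log₁₀(4π·r²).
4π·r² = 4.083e+04 m², 10·log₁₀ of that is 46.110 dB.
L_p = 106 − 46.110 = 59.89 dB.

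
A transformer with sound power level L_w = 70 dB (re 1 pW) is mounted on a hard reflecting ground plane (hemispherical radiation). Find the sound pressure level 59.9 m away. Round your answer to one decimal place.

The power spreads over a hemisphere of area 2π·r², so L_p = L_w − 10·log₁₀(2π·r²).
2π·r² = 2.254e+04 m², 10·log₁₀ of that is 43.530 dB.
L_p = 70 − 43.530 = 26.47 dB.

26.5 dB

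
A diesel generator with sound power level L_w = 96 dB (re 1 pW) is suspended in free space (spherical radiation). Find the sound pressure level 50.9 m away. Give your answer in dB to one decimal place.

Free-field spherical radiation: L_p = L_w − 10·log₁₀(4π·r²), r = 50.9 m.
4π·r² = 3.256e+04 m², 10·log₁₀ of that is 45.126 dB.
L_p = 96 − 45.126 = 50.87 dB.

50.9 dB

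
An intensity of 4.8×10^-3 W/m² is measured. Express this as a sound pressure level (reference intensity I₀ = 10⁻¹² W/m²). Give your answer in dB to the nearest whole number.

Dividing by I₀ shifts the exponent by 12: I/I₀ = 4.8×10^9.
L = 10·(0.6812 + 9) = 96.81 dB.

97 dB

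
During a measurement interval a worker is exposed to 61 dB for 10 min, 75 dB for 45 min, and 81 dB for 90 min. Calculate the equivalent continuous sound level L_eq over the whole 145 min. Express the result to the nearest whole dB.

Weight each interval's intensity by its duration and average over T = 145 min:
Σ tᵢ·10^(Lᵢ/10) = 10·10^(61/10) + 45·10^(75/10) + 90·10^(81/10) = 1.277e+10.
L_eq = 10·log₁₀(1.277e+10/145) = 79.45 dB.

79 dB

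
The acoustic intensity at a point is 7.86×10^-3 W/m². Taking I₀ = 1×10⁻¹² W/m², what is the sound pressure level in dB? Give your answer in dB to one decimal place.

99.0 dB

I/I₀ = 7.86×10^-3/10⁻¹² = 7.86×10^9, and L = 10·log₁₀(I/I₀).
L = 10·(0.8954 + 9) = 98.95 dB.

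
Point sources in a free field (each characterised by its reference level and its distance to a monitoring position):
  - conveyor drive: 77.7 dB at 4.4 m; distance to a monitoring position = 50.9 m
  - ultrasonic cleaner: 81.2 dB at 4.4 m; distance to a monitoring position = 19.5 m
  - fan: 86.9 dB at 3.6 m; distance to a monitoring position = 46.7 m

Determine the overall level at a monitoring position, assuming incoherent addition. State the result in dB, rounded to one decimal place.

70.0 dB

First find each source's level at the receiver (point-source: −20·log₁₀(r/r_ref)), then combine on an intensity basis.
conveyor drive: 77.7 − 20·log₁₀(50.9/4.4) = 77.7 − 21.27 = 56.43 dB.
ultrasonic cleaner: 81.2 − 20·log₁₀(19.5/4.4) = 81.2 − 12.93 = 68.27 dB.
fan: 86.9 − 20·log₁₀(46.7/3.6) = 86.9 − 22.26 = 64.64 dB.
Σ 10^(L/10) = 1.006e+07 → L_total = 10·log₁₀(1.006e+07) = 70.03 dB.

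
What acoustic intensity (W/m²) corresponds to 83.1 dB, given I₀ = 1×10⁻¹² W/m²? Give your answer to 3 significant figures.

0.000204 W/m²

I/I₀ = 10^(83.1/10) = 2.042e+08, so I = 2.042e+08 × 10⁻¹² W/m².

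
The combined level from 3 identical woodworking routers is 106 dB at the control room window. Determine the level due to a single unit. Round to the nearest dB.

3 equal contributions raise the level by 10·log₁₀ 3 = 4.771 dB, so each unit alone gives 106 − 4.771.

101 dB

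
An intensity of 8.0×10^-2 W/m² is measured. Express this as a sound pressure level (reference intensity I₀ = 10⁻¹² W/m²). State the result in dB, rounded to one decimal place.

Dividing by I₀ shifts the exponent by 12: I/I₀ = 8.0×10^10.
L = 10·(0.9031 + 10) = 109.03 dB.

109.0 dB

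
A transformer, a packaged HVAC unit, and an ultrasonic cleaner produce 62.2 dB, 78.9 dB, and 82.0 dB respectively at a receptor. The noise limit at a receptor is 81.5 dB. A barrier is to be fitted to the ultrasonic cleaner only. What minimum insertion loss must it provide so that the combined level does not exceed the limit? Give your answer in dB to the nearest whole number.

4 dB

The untreated sources together contribute 10^(62.2/10) + 10^(78.9/10) = 7.928e+07, i.e. 78.99 dB.
To meet 81.5 dB overall, the treated ultrasonic cleaner may contribute at most 10^(81.5/10) − 7.928e+07 = 6.197e+07, i.e. 77.92 dB.
So the ultrasonic cleaner must be reduced from 82.0 to 77.92 dB: IL = 4.08 dB.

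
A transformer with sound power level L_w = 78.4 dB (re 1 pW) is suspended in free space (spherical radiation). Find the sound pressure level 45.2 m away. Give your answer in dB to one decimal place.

34.3 dB

L_p = L_w − 10·log₁₀(4π·r²) with r = 45.2 m.
4π·r² = 2.567e+04 m², 10·log₁₀ of that is 44.095 dB.
L_p = 78.4 − 44.095 = 34.31 dB.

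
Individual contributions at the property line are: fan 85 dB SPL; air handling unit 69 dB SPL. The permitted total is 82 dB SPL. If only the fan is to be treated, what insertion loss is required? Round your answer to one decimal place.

Fixed contribution from the other source: Σ 10^(L/10) = 10^(69/10) = 7.943e+06 (69.00 dB SPL).
To meet 82 dB SPL overall, the treated fan may contribute at most 10^(82/10) − 7.943e+06 = 1.505e+08, i.e. 81.78 dB SPL.
So the fan must be reduced from 85 to 81.78 dB SPL: IL = 3.22 dB.

3.2 dB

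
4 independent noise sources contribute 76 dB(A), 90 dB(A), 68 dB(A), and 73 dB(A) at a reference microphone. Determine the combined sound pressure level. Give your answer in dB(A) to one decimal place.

Incoherent sources combine by intensity addition: L_total = 10·log₁₀(Σ 10^(L_i/10)).
Σ 10^(L/10) = 10^(76/10) + 10^(90/10) + 10^(68/10) + 10^(73/10) = 1.066e+09.
L_total = 10·log₁₀(1.066e+09) = 90.28 dB(A).

90.3 dB(A)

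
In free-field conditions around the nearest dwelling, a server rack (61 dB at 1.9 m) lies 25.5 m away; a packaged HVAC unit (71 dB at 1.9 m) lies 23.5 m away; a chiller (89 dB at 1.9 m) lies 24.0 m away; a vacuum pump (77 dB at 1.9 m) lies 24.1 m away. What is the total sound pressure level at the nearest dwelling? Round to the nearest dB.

67 dB

Apply inverse-square spreading to bring every level to the receiver, then sum 10^(L/10).
server rack: 61 − 20·log₁₀(25.5/1.9) = 61 − 22.56 = 38.44 dB.
packaged HVAC unit: 71 − 20·log₁₀(23.5/1.9) = 71 − 21.85 = 49.15 dB.
chiller: 89 − 20·log₁₀(24.0/1.9) = 89 − 22.03 = 66.97 dB.
vacuum pump: 77 − 20·log₁₀(24.1/1.9) = 77 − 22.07 = 54.93 dB.
Σ 10^(L/10) = 5.379e+06 → L_total = 10·log₁₀(5.379e+06) = 67.31 dB.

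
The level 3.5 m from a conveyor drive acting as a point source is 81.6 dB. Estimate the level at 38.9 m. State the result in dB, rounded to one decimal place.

60.7 dB

For a point source, L₂ = L₁ − 20·log₁₀(r₂/r₁).
L₂ = 81.6 − 20·log₁₀(38.9/3.5) = 81.6 − 20.918 = 60.68 dB.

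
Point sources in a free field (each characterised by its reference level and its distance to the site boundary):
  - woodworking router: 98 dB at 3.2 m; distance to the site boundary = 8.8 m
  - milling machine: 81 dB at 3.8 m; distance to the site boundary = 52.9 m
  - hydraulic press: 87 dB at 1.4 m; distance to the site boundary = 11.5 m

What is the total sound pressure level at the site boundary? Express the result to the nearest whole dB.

Propagate each source to the receiver with L = L_ref − 20·log₁₀(r/r_ref), then add intensities.
woodworking router: 98 − 20·log₁₀(8.8/3.2) = 98 − 8.79 = 89.21 dB.
milling machine: 81 − 20·log₁₀(52.9/3.8) = 81 − 22.87 = 58.13 dB.
hydraulic press: 87 − 20·log₁₀(11.5/1.4) = 87 − 18.29 = 68.71 dB.
Σ 10^(L/10) = 8.424e+08 → L_total = 10·log₁₀(8.424e+08) = 89.26 dB.

89 dB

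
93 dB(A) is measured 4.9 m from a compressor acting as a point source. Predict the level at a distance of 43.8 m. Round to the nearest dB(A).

Point-source attenuation: ΔL = 20·log₁₀(r₂/r₁) = 20·log₁₀(43.8/4.9) = 19.026 dB.
L₂ = 93 − 20·log₁₀(43.8/4.9) = 93 − 19.026 = 73.97 dB(A).

74 dB(A)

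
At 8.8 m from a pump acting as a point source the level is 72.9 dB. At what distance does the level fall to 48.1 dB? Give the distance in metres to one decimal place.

For a point source L₁ − L₂ = 20·log₁₀(r₂/r₁), so r₂ = r₁·10^((L₁−L₂)/20).
r₂ = 8.8·10^((72.9−48.1)/20) = 8.8·10^(24.8/20) = 152.93 m.

152.9 m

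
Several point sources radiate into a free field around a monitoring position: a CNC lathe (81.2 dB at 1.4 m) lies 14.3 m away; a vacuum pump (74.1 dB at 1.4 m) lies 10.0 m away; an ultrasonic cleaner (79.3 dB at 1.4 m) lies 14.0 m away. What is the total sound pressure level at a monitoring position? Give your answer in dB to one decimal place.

Propagate each source to the receiver with L = L_ref − 20·log₁₀(r/r_ref), then add intensities.
CNC lathe: 81.2 − 20·log₁₀(14.3/1.4) = 81.2 − 20.18 = 61.02 dB.
vacuum pump: 74.1 − 20·log₁₀(10.0/1.4) = 74.1 − 17.08 = 57.02 dB.
ultrasonic cleaner: 79.3 − 20·log₁₀(14.0/1.4) = 79.3 − 20.00 = 59.30 dB.
Σ 10^(L/10) = 2.618e+06 → L_total = 10·log₁₀(2.618e+06) = 64.18 dB.

64.2 dB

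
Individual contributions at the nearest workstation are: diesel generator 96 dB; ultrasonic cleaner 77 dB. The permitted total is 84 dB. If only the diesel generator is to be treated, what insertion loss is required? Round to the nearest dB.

13 dB

Fixed contribution from the other source: Σ 10^(L/10) = 10^(77/10) = 5.012e+07 (77.00 dB).
The limit corresponds to 10^(84/10) = 2.512e+08; subtracting the fixed part leaves 2.011e+08 for the diesel generator, i.e. 83.03 dB.
So the diesel generator must be reduced from 96 to 83.03 dB: IL = 12.97 dB.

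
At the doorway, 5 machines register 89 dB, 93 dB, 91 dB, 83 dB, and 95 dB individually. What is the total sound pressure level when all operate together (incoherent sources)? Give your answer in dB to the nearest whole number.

99 dB

For uncorrelated sources the intensities add, so convert each level to linear form, sum, and take 10·log₁₀ of the total.
Σ 10^(L/10) = 10^(89/10) + 10^(93/10) + 10^(91/10) + 10^(83/10) + 10^(95/10) = 7.410e+09.
L_total = 10·log₁₀(7.410e+09) = 98.70 dB.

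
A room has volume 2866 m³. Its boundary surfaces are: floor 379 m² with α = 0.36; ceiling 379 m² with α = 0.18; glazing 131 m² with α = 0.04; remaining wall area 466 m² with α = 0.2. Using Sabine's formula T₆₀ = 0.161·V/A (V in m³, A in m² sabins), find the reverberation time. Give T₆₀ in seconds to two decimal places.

1.52 s

Total absorption A = 379·0.36 + 379·0.18 + 131·0.04 + 466·0.2 = 303.10 m² sabins.
T₆₀ = 0.161·V/A = 0.161·2866/303.10 = 1.522 s.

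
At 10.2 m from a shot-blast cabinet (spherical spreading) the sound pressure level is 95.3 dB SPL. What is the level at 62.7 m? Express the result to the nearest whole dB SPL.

For a point source, L₂ = L₁ − 20·log₁₀(r₂/r₁).
L₂ = 95.3 − 20·log₁₀(62.7/10.2) = 95.3 − 15.773 = 79.53 dB SPL.

80 dB SPL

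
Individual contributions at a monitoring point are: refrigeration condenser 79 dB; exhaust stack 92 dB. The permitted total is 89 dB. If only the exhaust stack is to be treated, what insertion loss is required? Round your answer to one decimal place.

3.5 dB

Everything except the exhaust stack sums to 10^(79/10) = 7.943e+07 in linear terms, 79.00 dB.
To meet 89 dB overall, the treated exhaust stack may contribute at most 10^(89/10) − 7.943e+07 = 7.149e+08, i.e. 88.54 dB.
Required insertion loss = 92 − 88.54 = 3.46 dB.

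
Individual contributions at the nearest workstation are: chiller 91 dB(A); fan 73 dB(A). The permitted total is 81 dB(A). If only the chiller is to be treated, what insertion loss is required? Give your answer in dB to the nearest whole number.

11 dB

Fixed contribution from the other source: Σ 10^(L/10) = 10^(73/10) = 1.995e+07 (73.00 dB(A)).
The limit corresponds to 10^(81/10) = 1.259e+08; subtracting the fixed part leaves 1.059e+08 for the chiller, i.e. 80.25 dB(A).
Required insertion loss = 91 − 80.25 = 10.75 dB.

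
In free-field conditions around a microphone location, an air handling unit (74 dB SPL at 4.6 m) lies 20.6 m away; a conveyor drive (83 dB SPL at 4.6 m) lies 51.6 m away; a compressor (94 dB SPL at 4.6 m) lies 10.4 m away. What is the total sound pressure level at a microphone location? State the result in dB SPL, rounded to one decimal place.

86.9 dB SPL

Propagate each source to the receiver with L = L_ref − 20·log₁₀(r/r_ref), then add intensities.
air handling unit: 74 − 20·log₁₀(20.6/4.6) = 74 − 13.02 = 60.98 dB SPL.
conveyor drive: 83 − 20·log₁₀(51.6/4.6) = 83 − 21.00 = 62.00 dB SPL.
compressor: 94 − 20·log₁₀(10.4/4.6) = 94 − 7.09 = 86.91 dB SPL.
Σ 10^(L/10) = 4.943e+08 → L_total = 10·log₁₀(4.943e+08) = 86.94 dB SPL.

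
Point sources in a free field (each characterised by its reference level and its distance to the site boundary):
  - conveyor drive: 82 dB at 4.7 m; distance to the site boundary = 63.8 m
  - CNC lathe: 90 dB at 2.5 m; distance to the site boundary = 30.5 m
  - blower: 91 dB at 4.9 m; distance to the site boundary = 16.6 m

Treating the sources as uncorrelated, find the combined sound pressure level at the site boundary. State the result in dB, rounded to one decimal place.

80.7 dB

First find each source's level at the receiver (point-source: −20·log₁₀(r/r_ref)), then combine on an intensity basis.
conveyor drive: 82 − 20·log₁₀(63.8/4.7) = 82 − 22.65 = 59.35 dB.
CNC lathe: 90 − 20·log₁₀(30.5/2.5) = 90 − 21.73 = 68.27 dB.
blower: 91 − 20·log₁₀(16.6/4.9) = 91 − 10.60 = 80.40 dB.
Σ 10^(L/10) = 1.173e+08 → L_total = 10·log₁₀(1.173e+08) = 80.69 dB.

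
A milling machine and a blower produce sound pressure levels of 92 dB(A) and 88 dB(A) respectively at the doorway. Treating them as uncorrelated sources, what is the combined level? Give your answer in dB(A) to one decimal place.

For uncorrelated sources the intensities add, so convert each level to linear form, sum, and take 10·log₁₀ of the total.
Σ 10^(L/10) = 10^(92/10) + 10^(88/10) = 2.216e+09.
L_total = 10·log₁₀(2.216e+09) = 93.46 dB(A).

93.5 dB(A)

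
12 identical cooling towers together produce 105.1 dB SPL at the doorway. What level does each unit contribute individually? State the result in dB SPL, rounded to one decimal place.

94.3 dB SPL

For N identical incoherent sources L_total = L₁ + 10·log₁₀ N, so L₁ = 105.1 − 10·log₁₀(12) = 105.1 − 10.792.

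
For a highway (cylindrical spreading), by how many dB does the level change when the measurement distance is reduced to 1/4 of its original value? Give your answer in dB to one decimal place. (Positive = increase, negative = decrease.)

+6.0 dB

A line source loses 3 dB per doubling of distance; generally ΔL = −10·log₁₀(r₂/r₁).
ΔL = −10·log₁₀(0.25) = +6.02 dB.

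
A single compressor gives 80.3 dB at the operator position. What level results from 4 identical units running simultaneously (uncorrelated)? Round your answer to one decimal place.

86.3 dB

N identical incoherent sources raise the level by 10·log₁₀ N.
L_total = 80.3 + 10·log₁₀(4) = 80.3 + 6.021 = 86.32 dB.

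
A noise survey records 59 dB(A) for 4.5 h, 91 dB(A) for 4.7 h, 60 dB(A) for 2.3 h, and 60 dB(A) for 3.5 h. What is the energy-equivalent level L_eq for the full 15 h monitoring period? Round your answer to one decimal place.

Weight each interval's intensity by its duration and average over T = 15 h:
Σ tᵢ·10^(Lᵢ/10) = 4.5·10^(59/10) + 4.7·10^(91/10) + 2.3·10^(60/10) + 3.5·10^(60/10) = 5.926e+09.
L_eq = 10·log₁₀(5.926e+09/15) = 85.97 dB(A).

86.0 dB(A)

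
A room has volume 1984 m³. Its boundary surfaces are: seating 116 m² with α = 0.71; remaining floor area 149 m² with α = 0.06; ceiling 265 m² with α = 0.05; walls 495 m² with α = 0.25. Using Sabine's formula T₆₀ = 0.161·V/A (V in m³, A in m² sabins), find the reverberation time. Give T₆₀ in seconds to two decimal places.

1.40 s

Summing Sᵢαᵢ: 116·0.71 + 149·0.06 + 265·0.05 + 495·0.25 = 228.30 m².
T₆₀ = 0.161·V/A = 0.161·1984/228.30 = 1.399 s.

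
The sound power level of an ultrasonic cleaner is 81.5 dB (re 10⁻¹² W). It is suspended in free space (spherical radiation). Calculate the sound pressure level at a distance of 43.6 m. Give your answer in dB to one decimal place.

37.7 dB

The power spreads over a sphere of area 4π·r², so L_p = L_w − 10·log₁₀(4π·r²).
4π·r² = 2.389e+04 m², 10·log₁₀ of that is 43.782 dB.
L_p = 81.5 − 43.782 = 37.72 dB.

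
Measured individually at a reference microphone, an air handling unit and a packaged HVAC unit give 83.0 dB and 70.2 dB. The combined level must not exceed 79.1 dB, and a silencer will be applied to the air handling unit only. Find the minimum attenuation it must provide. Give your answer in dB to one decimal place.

Everything except the air handling unit sums to 10^(70.2/10) = 1.047e+07 in linear terms, 70.20 dB.
To meet 79.1 dB overall, the treated air handling unit may contribute at most 10^(79.1/10) − 1.047e+07 = 7.081e+07, i.e. 78.50 dB.
Required insertion loss = 83.0 − 78.50 = 4.50 dB.

4.5 dB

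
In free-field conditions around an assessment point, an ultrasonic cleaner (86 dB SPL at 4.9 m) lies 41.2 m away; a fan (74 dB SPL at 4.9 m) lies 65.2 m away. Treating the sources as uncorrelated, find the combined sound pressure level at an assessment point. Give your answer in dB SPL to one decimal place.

Propagate each source to the receiver with L = L_ref − 20·log₁₀(r/r_ref), then add intensities.
ultrasonic cleaner: 86 − 20·log₁₀(41.2/4.9) = 86 − 18.49 = 67.51 dB SPL.
fan: 74 − 20·log₁₀(65.2/4.9) = 74 − 22.48 = 51.52 dB SPL.
Σ 10^(L/10) = 5.773e+06 → L_total = 10·log₁₀(5.773e+06) = 67.61 dB SPL.

67.6 dB SPL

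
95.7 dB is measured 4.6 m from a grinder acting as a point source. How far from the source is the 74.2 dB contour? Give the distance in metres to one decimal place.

For a point source L₁ − L₂ = 20·log₁₀(r₂/r₁), so r₂ = r₁·10^((L₁−L₂)/20).
r₂ = 4.6·10^((95.7−74.2)/20) = 4.6·10^(21.5/20) = 54.67 m.

54.7 m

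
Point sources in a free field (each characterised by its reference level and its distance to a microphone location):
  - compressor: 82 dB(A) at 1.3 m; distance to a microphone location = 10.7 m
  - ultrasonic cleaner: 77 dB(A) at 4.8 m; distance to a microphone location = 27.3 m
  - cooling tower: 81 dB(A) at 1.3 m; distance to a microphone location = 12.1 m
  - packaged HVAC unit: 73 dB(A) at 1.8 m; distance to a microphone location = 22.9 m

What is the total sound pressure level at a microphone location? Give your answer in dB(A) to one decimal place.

Propagate each source to the receiver with L = L_ref − 20·log₁₀(r/r_ref), then add intensities.
compressor: 82 − 20·log₁₀(10.7/1.3) = 82 − 18.31 = 63.69 dB(A).
ultrasonic cleaner: 77 − 20·log₁₀(27.3/4.8) = 77 − 15.10 = 61.90 dB(A).
cooling tower: 81 − 20·log₁₀(12.1/1.3) = 81 − 19.38 = 61.62 dB(A).
packaged HVAC unit: 73 − 20·log₁₀(22.9/1.8) = 73 − 22.09 = 50.91 dB(A).
Σ 10^(L/10) = 5.465e+06 → L_total = 10·log₁₀(5.465e+06) = 67.38 dB(A).

67.4 dB(A)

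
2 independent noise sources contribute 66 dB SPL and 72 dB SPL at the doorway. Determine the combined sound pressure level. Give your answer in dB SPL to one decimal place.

73.0 dB SPL

For uncorrelated sources the intensities add, so convert each level to linear form, sum, and take 10·log₁₀ of the total.
Σ 10^(L/10) = 10^(66/10) + 10^(72/10) = 1.983e+07.
L_total = 10·log₁₀(1.983e+07) = 72.97 dB SPL.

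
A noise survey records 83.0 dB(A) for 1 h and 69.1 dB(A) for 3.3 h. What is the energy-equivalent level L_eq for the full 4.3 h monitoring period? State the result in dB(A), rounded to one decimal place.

The energy average is taken in the linear domain: L_eq = 10·log₁₀[(Σ tᵢ·10^(Lᵢ/10))/T], T = 4.3 h.
Σ tᵢ·10^(Lᵢ/10) = 1·10^(83.0/10) + 3.3·10^(69.1/10) = 2.263e+08.
L_eq = 10·log₁₀(2.263e+08/4.3) = 77.21 dB(A).

77.2 dB(A)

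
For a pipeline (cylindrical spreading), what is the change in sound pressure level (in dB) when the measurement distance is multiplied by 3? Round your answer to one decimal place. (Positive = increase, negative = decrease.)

-4.8 dB

Line-source spreading: ΔL = −10·log₁₀(r₂/r₁).
ΔL = −10·log₁₀(3) = -4.77 dB.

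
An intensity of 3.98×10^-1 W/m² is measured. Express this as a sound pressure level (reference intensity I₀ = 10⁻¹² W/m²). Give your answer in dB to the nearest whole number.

L = 10·log₁₀(I/I₀) = 10·log₁₀(3.98×10^-1/10⁻¹²) = 10·log₁₀(3.98×10^11).
L = 10·(0.5999 + 11) = 116.00 dB.

116 dB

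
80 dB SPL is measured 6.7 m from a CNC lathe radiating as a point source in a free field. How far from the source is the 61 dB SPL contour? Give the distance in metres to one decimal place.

For a point source L₁ − L₂ = 20·log₁₀(r₂/r₁), so r₂ = r₁·10^((L₁−L₂)/20).
r₂ = 6.7·10^((80−61)/20) = 6.7·10^(19.0/20) = 59.71 m.

59.7 m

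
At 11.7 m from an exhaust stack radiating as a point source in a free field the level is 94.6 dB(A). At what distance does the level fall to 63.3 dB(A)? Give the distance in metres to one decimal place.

429.7 m

For a point source L₁ − L₂ = 20·log₁₀(r₂/r₁), so r₂ = r₁·10^((L₁−L₂)/20).
r₂ = 11.7·10^((94.6−63.3)/20) = 11.7·10^(31.3/20) = 429.72 m.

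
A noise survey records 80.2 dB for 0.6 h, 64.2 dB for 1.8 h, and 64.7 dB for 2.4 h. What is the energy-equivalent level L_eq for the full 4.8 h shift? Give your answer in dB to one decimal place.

Weight each interval's intensity by its duration and average over T = 4.8 h:
Σ tᵢ·10^(Lᵢ/10) = 0.6·10^(80.2/10) + 1.8·10^(64.2/10) + 2.4·10^(64.7/10) = 7.465e+07.
L_eq = 10·log₁₀(7.465e+07/4.8) = 71.92 dB.

71.9 dB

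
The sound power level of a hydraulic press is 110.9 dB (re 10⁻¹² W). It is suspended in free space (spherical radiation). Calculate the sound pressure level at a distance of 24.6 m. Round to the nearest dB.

L_p = L_w − 10·log₁₀(4π·r²) with r = 24.6 m.
4π·r² = 7605 m², 10·log₁₀ of that is 38.811 dB.
L_p = 110.9 − 38.811 = 72.09 dB.

72 dB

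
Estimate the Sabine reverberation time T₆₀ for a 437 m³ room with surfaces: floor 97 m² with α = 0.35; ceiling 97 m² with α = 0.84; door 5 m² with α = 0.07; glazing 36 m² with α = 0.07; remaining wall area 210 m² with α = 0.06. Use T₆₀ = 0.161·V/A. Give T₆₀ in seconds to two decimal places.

0.54 s

Summing Sᵢαᵢ: 97·0.35 + 97·0.84 + 5·0.07 + 36·0.07 + 210·0.06 = 130.90 m².
T₆₀ = 0.161·V/A = 0.161·437/130.90 = 0.537 s.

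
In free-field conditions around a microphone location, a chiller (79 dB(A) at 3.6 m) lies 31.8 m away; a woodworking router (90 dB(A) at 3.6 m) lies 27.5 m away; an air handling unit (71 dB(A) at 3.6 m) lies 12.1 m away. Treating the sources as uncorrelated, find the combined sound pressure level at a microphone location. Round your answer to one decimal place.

First find each source's level at the receiver (point-source: −20·log₁₀(r/r_ref)), then combine on an intensity basis.
chiller: 79 − 20·log₁₀(31.8/3.6) = 79 − 18.92 = 60.08 dB(A).
woodworking router: 90 − 20·log₁₀(27.5/3.6) = 90 − 17.66 = 72.34 dB(A).
air handling unit: 71 − 20·log₁₀(12.1/3.6) = 71 − 10.53 = 60.47 dB(A).
Σ 10^(L/10) = 1.927e+07 → L_total = 10·log₁₀(1.927e+07) = 72.85 dB(A).

72.8 dB(A)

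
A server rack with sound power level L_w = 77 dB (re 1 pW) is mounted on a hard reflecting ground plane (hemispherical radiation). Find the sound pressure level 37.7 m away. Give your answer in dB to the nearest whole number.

37 dB

L_p = L_w − 10·log₁₀(2π·r²) with r = 37.7 m.
2π·r² = 8930 m², 10·log₁₀ of that is 39.509 dB.
L_p = 77 − 39.509 = 37.49 dB.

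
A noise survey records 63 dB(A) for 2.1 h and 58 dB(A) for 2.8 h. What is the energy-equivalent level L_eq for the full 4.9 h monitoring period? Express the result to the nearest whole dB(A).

The energy average is taken in the linear domain: L_eq = 10·log₁₀[(Σ tᵢ·10^(Lᵢ/10))/T], T = 4.9 h.
Σ tᵢ·10^(Lᵢ/10) = 2.1·10^(63/10) + 2.8·10^(58/10) = 5.957e+06.
L_eq = 10·log₁₀(5.957e+06/4.9) = 60.85 dB(A).

61 dB(A)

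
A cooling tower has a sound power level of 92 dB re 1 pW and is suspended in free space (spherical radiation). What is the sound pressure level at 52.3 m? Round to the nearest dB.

L_p = L_w − 10·log₁₀(4π·r²) with r = 52.3 m.
4π·r² = 3.437e+04 m², 10·log₁₀ of that is 45.362 dB.
L_p = 92 − 45.362 = 46.64 dB.

47 dB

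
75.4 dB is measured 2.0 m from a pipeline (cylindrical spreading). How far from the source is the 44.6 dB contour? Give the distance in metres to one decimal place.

Line-source spreading drops the level by 10·log₁₀(r₂/r₁); inverting, r₂/r₁ = 10^(ΔL/10).
r₂ = 2.0·10^((75.4−44.6)/10) = 2.0·10^(30.8/10) = 2404.53 m.

2404.5 m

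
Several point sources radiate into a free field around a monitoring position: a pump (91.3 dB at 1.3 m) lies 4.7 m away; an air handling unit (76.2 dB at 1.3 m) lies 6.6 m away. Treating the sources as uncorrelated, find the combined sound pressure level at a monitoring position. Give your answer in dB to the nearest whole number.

Propagate each source to the receiver with L = L_ref − 20·log₁₀(r/r_ref), then add intensities.
pump: 91.3 − 20·log₁₀(4.7/1.3) = 91.3 − 11.16 = 80.14 dB.
air handling unit: 76.2 − 20·log₁₀(6.6/1.3) = 76.2 − 14.11 = 62.09 dB.
Σ 10^(L/10) = 1.048e+08 → L_total = 10·log₁₀(1.048e+08) = 80.20 dB.

80 dB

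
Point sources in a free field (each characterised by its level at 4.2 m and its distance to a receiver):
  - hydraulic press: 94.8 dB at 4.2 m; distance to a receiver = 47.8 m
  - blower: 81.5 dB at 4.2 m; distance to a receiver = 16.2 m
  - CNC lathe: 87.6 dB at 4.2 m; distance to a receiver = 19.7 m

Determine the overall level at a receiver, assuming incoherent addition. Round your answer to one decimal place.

77.7 dB

First find each source's level at the receiver (point-source: −20·log₁₀(r/r_ref)), then combine on an intensity basis.
hydraulic press: 94.8 − 20·log₁₀(47.8/4.2) = 94.8 − 21.12 = 73.68 dB.
blower: 81.5 − 20·log₁₀(16.2/4.2) = 81.5 − 11.73 = 69.77 dB.
CNC lathe: 87.6 − 20·log₁₀(19.7/4.2) = 87.6 − 13.42 = 74.18 dB.
Σ 10^(L/10) = 5.897e+07 → L_total = 10·log₁₀(5.897e+07) = 77.71 dB.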